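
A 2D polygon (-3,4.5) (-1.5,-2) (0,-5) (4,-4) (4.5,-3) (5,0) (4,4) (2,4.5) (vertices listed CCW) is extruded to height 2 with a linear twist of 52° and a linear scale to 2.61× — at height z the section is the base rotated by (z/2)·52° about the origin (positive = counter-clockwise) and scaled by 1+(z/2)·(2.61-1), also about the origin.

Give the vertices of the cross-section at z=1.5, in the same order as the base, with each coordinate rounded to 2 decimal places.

t = z/height = 1.5/2 = 0.75
s = 1 + (scale-1)·z/height = 1 + (2.61-1)·1.5/2 = 2.207500
θ = twist·z/height = 52°·1.5/2 = 39.0000° = 0.680678 rad
cos θ = 0.777146, sin θ = 0.629320 (intermediates below are computed at full precision and shown rounded to 5 d.p.)
v1: (-3,4.5) → rotate → (-5.16338,1.60920) → ×s → (-11.39816,3.55230) → (-11.40,3.55)
v2: (-1.5,-2) → rotate → (0.09292,-2.49827) → ×s → (0.20512,-5.51494) → (0.21,-5.51)
v3: (0,-5) → rotate → (3.14660,-3.88573) → ×s → (6.94612,-8.57775) → (6.95,-8.58)
v4: (4,-4) → rotate → (5.62587,-0.59130) → ×s → (12.41910,-1.30530) → (12.42,-1.31)
v5: (4.5,-3) → rotate → (5.38512,0.50050) → ×s → (11.88765,1.10486) → (11.89,1.10)
v6: (5,0) → rotate → (3.88573,3.14660) → ×s → (8.57775,6.94612) → (8.58,6.95)
v7: (4,4) → rotate → (0.59130,5.62587) → ×s → (1.30530,12.41910) → (1.31,12.42)
v8: (2,4.5) → rotate → (-1.27765,4.75580) → ×s → (-2.82041,10.49842) → (-2.82,10.50)

Cross-section at z=1.5: (-11.40,3.55) (0.21,-5.51) (6.95,-8.58) (12.42,-1.31) (11.89,1.10) (8.58,6.95) (1.31,12.42) (-2.82,10.50)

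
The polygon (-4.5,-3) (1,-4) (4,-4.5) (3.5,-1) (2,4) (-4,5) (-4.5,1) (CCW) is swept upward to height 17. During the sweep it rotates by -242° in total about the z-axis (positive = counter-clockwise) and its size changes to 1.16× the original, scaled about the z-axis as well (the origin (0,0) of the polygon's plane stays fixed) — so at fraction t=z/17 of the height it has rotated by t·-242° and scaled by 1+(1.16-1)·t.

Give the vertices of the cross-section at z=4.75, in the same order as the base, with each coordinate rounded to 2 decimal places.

t = z/height = 4.75/17 = 0.279412
s = 1 + (scale-1)·z/height = 1 + (1.16-1)·4.75/17 = 1.044706
θ = twist·z/height = -242°·4.75/17 = -67.6176° = -1.180151 rad
cos θ = 0.380786, sin θ = -0.924663 (intermediates below are computed at full precision and shown rounded to 5 d.p.)
v1: (-4.5,-3) → rotate → (-4.48753,3.01863) → ×s → (-4.68814,3.15358) → (-4.69,3.15)
v2: (1,-4) → rotate → (-3.31787,-2.44781) → ×s → (-3.46620,-2.55724) → (-3.47,-2.56)
v3: (4,-4.5) → rotate → (-2.63784,-5.41219) → ×s → (-2.75577,-5.65415) → (-2.76,-5.65)
v4: (3.5,-1) → rotate → (0.40809,-3.61711) → ×s → (0.42633,-3.77881) → (0.43,-3.78)
v5: (2,4) → rotate → (4.46022,-0.32618) → ×s → (4.65962,-0.34077) → (4.66,-0.34)
v6: (-4,5) → rotate → (3.10017,5.60258) → ×s → (3.23877,5.85305) → (3.24,5.85)
v7: (-4.5,1) → rotate → (-0.78887,4.54177) → ×s → (-0.82414,4.74481) → (-0.82,4.74)

Cross-section at z=4.75: (-4.69,3.15) (-3.47,-2.56) (-2.76,-5.65) (0.43,-3.78) (4.66,-0.34) (3.24,5.85) (-0.82,4.74)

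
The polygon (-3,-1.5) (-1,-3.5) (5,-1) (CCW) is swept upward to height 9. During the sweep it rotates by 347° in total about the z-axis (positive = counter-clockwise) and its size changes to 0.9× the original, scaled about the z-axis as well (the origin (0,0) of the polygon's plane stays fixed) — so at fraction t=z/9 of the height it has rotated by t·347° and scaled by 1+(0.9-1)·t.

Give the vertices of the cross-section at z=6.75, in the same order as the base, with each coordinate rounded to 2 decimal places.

Cross-section at z=6.75: (-0.90,2.97) (-3.03,1.46) (-1.69,-4.40)

t = z/height = 6.75/9 = 0.75
s = 1 + (scale-1)·z/height = 1 + (0.9-1)·6.75/9 = 0.925000
θ = twist·z/height = 347°·6.75/9 = 260.2500° = 4.542219 rad
cos θ = -0.169350, sin θ = -0.985556 (intermediates below are computed at full precision and shown rounded to 5 d.p.)
v1: (-3,-1.5) → rotate → (-0.97029,3.21069) → ×s → (-0.89751,2.96989) → (-0.90,2.97)
v2: (-1,-3.5) → rotate → (-3.28010,1.57828) → ×s → (-3.03409,1.45991) → (-3.03,1.46)
v3: (5,-1) → rotate → (-1.83230,-4.75843) → ×s → (-1.69488,-4.40155) → (-1.69,-4.40)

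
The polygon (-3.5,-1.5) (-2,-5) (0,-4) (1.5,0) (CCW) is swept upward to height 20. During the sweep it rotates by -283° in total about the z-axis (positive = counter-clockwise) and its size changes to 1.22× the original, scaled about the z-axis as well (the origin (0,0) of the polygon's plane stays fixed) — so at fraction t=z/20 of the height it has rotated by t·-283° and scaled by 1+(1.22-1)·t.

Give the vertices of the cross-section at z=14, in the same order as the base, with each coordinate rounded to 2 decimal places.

t = z/height = 14/20 = 0.7
s = 1 + (scale-1)·z/height = 1 + (1.22-1)·14/20 = 1.154000
θ = twist·z/height = -283°·14/20 = -198.1000° = -3.457497 rad
cos θ = -0.950516, sin θ = 0.310676 (intermediates below are computed at full precision and shown rounded to 5 d.p.)
v1: (-3.5,-1.5) → rotate → (3.79282,0.33841) → ×s → (4.37691,0.39052) → (4.38,0.39)
v2: (-2,-5) → rotate → (3.45441,4.13123) → ×s → (3.98639,4.76743) → (3.99,4.77)
v3: (0,-4) → rotate → (1.24271,3.80206) → ×s → (1.43408,4.38758) → (1.43,4.39)
v4: (1.5,0) → rotate → (-1.42577,0.46601) → ×s → (-1.64534,0.53778) → (-1.65,0.54)

Cross-section at z=14: (4.38,0.39) (3.99,4.77) (1.43,4.39) (-1.65,0.54)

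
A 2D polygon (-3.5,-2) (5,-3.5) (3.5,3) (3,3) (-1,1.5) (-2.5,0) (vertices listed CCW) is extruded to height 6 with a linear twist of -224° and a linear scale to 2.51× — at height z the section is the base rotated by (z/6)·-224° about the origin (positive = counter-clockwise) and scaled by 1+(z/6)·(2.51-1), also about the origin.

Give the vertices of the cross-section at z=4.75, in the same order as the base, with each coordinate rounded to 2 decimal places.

t = z/height = 4.75/6 = 0.791667
s = 1 + (scale-1)·z/height = 1 + (2.51-1)·4.75/6 = 2.195417
θ = twist·z/height = -224°·4.75/6 = -177.3333° = -3.095051 rad
cos θ = -0.998917, sin θ = -0.046525 (intermediates below are computed at full precision and shown rounded to 5 d.p.)
v1: (-3.5,-2) → rotate → (3.40316,2.16067) → ×s → (7.47135,4.74358) → (7.47,4.74)
v2: (5,-3.5) → rotate → (-5.15742,3.26358) → ×s → (-11.32269,7.16493) → (-11.32,7.16)
v3: (3.5,3) → rotate → (-3.35663,-3.15959) → ×s → (-7.36921,-6.93662) → (-7.37,-6.94)
v4: (3,3) → rotate → (-2.85718,-3.13633) → ×s → (-6.27269,-6.88555) → (-6.27,-6.89)
v5: (-1,1.5) → rotate → (1.06871,-1.45185) → ×s → (2.34625,-3.18742) → (2.35,-3.19)
v6: (-2.5,0) → rotate → (2.49729,0.11631) → ×s → (5.48260,0.25536) → (5.48,0.26)

Cross-section at z=4.75: (7.47,4.74) (-11.32,7.16) (-7.37,-6.94) (-6.27,-6.89) (2.35,-3.19) (5.48,0.26)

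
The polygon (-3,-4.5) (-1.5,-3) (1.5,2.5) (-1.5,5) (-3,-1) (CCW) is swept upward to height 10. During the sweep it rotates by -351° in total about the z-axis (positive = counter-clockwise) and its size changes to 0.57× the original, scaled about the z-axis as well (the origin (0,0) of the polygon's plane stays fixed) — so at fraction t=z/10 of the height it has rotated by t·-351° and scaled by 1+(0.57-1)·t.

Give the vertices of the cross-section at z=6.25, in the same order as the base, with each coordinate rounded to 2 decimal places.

t = z/height = 6.25/10 = 0.625
s = 1 + (scale-1)·z/height = 1 + (0.57-1)·6.25/10 = 0.731250
θ = twist·z/height = -351°·6.25/10 = -219.3750° = -3.828816 rad
cos θ = -0.773010, sin θ = 0.634393 (intermediates below are computed at full precision and shown rounded to 5 d.p.)
v1: (-3,-4.5) → rotate → (5.17380,1.57537) → ×s → (3.78334,1.15199) → (3.78,1.15)
v2: (-1.5,-3) → rotate → (3.06270,1.36744) → ×s → (2.23960,0.99994) → (2.24,1.00)
v3: (1.5,2.5) → rotate → (-2.74550,-0.98094) → ×s → (-2.00765,-0.71731) → (-2.01,-0.72)
v4: (-1.5,5) → rotate → (-2.01245,-4.81664) → ×s → (-1.47160,-3.52217) → (-1.47,-3.52)
v5: (-3,-1) → rotate → (2.95342,-1.13017) → ×s → (2.15969,-0.82644) → (2.16,-0.83)

Cross-section at z=6.25: (3.78,1.15) (2.24,1.00) (-2.01,-0.72) (-1.47,-3.52) (2.16,-0.83)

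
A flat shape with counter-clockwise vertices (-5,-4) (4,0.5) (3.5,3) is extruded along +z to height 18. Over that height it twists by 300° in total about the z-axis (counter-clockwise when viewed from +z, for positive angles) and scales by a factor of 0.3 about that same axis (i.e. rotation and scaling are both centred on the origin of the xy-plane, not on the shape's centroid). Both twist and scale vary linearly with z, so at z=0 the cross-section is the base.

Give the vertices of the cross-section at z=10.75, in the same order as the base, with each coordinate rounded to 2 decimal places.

t = z/height = 10.75/18 = 0.597222
s = 1 + (scale-1)·z/height = 1 + (0.3-1)·10.75/18 = 0.581944
θ = twist·z/height = 300°·10.75/18 = 179.1667° = 3.127048 rad
cos θ = -0.999894, sin θ = 0.014544 (intermediates below are computed at full precision and shown rounded to 5 d.p.)
v1: (-5,-4) → rotate → (5.05765,3.92686) → ×s → (2.94327,2.28521) → (2.94,2.29)
v2: (4,0.5) → rotate → (-4.00685,-0.44177) → ×s → (-2.33176,-0.25709) → (-2.33,-0.26)
v3: (3.5,3) → rotate → (-3.54326,-2.94878) → ×s → (-2.06198,-1.71603) → (-2.06,-1.72)

Cross-section at z=10.75: (2.94,2.29) (-2.33,-0.26) (-2.06,-1.72)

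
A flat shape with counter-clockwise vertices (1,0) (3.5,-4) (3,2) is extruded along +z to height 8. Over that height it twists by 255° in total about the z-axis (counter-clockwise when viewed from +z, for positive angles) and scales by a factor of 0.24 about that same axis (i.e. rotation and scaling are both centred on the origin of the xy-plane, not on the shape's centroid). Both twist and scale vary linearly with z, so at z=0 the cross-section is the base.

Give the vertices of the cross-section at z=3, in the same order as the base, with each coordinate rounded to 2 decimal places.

t = z/height = 3/8 = 0.375
s = 1 + (scale-1)·z/height = 1 + (0.24-1)·3/8 = 0.715000
θ = twist·z/height = 255°·3/8 = 95.6250° = 1.668971 rad
cos θ = -0.098017, sin θ = 0.995185 (intermediates below are computed at full precision and shown rounded to 5 d.p.)
v1: (1,0) → rotate → (-0.09802,0.99518) → ×s → (-0.07008,0.71156) → (-0.07,0.71)
v2: (3.5,-4) → rotate → (3.63768,3.87522) → ×s → (2.60094,2.77078) → (2.60,2.77)
v3: (3,2) → rotate → (-2.28442,2.78952) → ×s → (-1.63336,1.99451) → (-1.63,1.99)

Cross-section at z=3: (-0.07,0.71) (2.60,2.77) (-1.63,1.99)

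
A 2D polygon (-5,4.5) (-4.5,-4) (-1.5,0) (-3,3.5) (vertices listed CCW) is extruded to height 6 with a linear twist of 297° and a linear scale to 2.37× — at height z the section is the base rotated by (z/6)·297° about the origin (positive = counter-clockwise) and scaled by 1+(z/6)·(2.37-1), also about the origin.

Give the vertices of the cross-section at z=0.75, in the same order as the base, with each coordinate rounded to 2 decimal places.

Cross-section at z=0.75: (-7.85,0.67) (-1.37,-6.92) (-1.40,-1.06) (-5.28,1.15)

t = z/height = 0.75/6 = 0.125
s = 1 + (scale-1)·z/height = 1 + (2.37-1)·0.75/6 = 1.171250
θ = twist·z/height = 297°·0.75/6 = 37.1250° = 0.647953 rad
cos θ = 0.797321, sin θ = 0.603556 (intermediates below are computed at full precision and shown rounded to 5 d.p.)
v1: (-5,4.5) → rotate → (-6.70261,0.57016) → ×s → (-7.85043,0.66780) → (-7.85,0.67)
v2: (-4.5,-4) → rotate → (-1.17372,-5.90528) → ×s → (-1.37472,-6.91656) → (-1.37,-6.92)
v3: (-1.5,0) → rotate → (-1.19598,-0.90533) → ×s → (-1.40079,-1.06037) → (-1.40,-1.06)
v4: (-3,3.5) → rotate → (-4.50441,0.97995) → ×s → (-5.27579,1.14777) → (-5.28,1.15)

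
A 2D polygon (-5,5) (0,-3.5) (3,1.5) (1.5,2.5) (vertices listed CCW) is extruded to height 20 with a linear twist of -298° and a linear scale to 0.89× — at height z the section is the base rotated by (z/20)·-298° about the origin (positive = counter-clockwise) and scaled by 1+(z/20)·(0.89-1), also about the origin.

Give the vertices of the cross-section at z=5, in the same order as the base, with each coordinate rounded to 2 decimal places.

Cross-section at z=5: (3.39,5.99) (-3.28,-0.91) (2.19,-2.42) (2.73,-0.76)

t = z/height = 5/20 = 0.25
s = 1 + (scale-1)·z/height = 1 + (0.89-1)·5/20 = 0.972500
θ = twist·z/height = -298°·5/20 = -74.5000° = -1.300270 rad
cos θ = 0.267238, sin θ = -0.963630 (intermediates below are computed at full precision and shown rounded to 5 d.p.)
v1: (-5,5) → rotate → (3.48196,6.15434) → ×s → (3.38621,5.98510) → (3.39,5.99)
v2: (0,-3.5) → rotate → (-3.37271,-0.93533) → ×s → (-3.27996,-0.90961) → (-3.28,-0.91)
v3: (3,1.5) → rotate → (2.24716,-2.49003) → ×s → (2.18536,-2.42156) → (2.19,-2.42)
v4: (1.5,2.5) → rotate → (2.80993,-0.77735) → ×s → (2.73266,-0.75597) → (2.73,-0.76)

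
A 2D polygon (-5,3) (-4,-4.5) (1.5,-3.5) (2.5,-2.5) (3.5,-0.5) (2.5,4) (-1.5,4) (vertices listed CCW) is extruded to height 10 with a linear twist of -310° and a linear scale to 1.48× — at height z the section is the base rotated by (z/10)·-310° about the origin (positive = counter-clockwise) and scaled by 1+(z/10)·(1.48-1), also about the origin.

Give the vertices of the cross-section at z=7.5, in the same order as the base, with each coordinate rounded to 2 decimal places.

t = z/height = 7.5/10 = 0.75
s = 1 + (scale-1)·z/height = 1 + (1.48-1)·7.5/10 = 1.360000
θ = twist·z/height = -310°·7.5/10 = -232.5000° = -4.057891 rad
cos θ = -0.608761, sin θ = 0.793353 (intermediates below are computed at full precision and shown rounded to 5 d.p.)
v1: (-5,3) → rotate → (0.66375,-5.79305) → ×s → (0.90270,-7.87855) → (0.90,-7.88)
v2: (-4,-4.5) → rotate → (6.00514,-0.43399) → ×s → (8.16698,-0.59022) → (8.17,-0.59)
v3: (1.5,-3.5) → rotate → (1.86359,3.32070) → ×s → (2.53449,4.51615) → (2.53,4.52)
v4: (2.5,-2.5) → rotate → (0.46148,3.50529) → ×s → (0.62761,4.76719) → (0.63,4.77)
v5: (3.5,-0.5) → rotate → (-1.73399,3.08112) → ×s → (-2.35822,4.19032) → (-2.36,4.19)
v6: (2.5,4) → rotate → (-4.69532,-0.45166) → ×s → (-6.38563,-0.61426) → (-6.39,-0.61)
v7: (-1.5,4) → rotate → (-2.26027,-3.62508) → ×s → (-3.07397,-4.93010) → (-3.07,-4.93)

Cross-section at z=7.5: (0.90,-7.88) (8.17,-0.59) (2.53,4.52) (0.63,4.77) (-2.36,4.19) (-6.39,-0.61) (-3.07,-4.93)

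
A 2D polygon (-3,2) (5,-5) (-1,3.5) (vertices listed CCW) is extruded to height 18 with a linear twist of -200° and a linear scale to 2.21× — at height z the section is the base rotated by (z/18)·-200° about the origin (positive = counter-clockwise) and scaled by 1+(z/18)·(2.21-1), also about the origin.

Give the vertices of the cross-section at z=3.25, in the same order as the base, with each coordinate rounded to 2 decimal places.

t = z/height = 3.25/18 = 0.180556
s = 1 + (scale-1)·z/height = 1 + (2.21-1)·3.25/18 = 1.218472
θ = twist·z/height = -200°·3.25/18 = -36.1111° = -0.630258 rad
cos θ = 0.807876, sin θ = -0.589353 (intermediates below are computed at full precision and shown rounded to 5 d.p.)
v1: (-3,2) → rotate → (-1.24492,3.38381) → ×s → (-1.51690,4.12308) → (-1.52,4.12)
v2: (5,-5) → rotate → (1.09261,-6.98614) → ×s → (1.33132,-8.51242) → (1.33,-8.51)
v3: (-1,3.5) → rotate → (1.25486,3.41692) → ×s → (1.52901,4.16342) → (1.53,4.16)

Cross-section at z=3.25: (-1.52,4.12) (1.33,-8.51) (1.53,4.16)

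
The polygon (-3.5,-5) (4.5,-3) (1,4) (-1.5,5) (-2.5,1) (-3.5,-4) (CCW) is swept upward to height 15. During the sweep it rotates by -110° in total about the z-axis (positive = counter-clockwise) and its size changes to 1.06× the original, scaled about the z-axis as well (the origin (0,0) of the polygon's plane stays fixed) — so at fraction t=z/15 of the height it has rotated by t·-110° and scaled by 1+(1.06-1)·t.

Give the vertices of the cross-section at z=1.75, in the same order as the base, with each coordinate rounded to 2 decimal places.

t = z/height = 1.75/15 = 0.116667
s = 1 + (scale-1)·z/height = 1 + (1.06-1)·1.75/15 = 1.007000
θ = twist·z/height = -110°·1.75/15 = -12.8333° = -0.223984 rad
cos θ = 0.975020, sin θ = -0.222116 (intermediates below are computed at full precision and shown rounded to 5 d.p.)
v1: (-3.5,-5) → rotate → (-4.52315,-4.09770) → ×s → (-4.55481,-4.12638) → (-4.55,-4.13)
v2: (4.5,-3) → rotate → (3.72124,-3.92458) → ×s → (3.74729,-3.95205) → (3.75,-3.95)
v3: (1,4) → rotate → (1.86348,3.67797) → ×s → (1.87653,3.70371) → (1.88,3.70)
v4: (-1.5,5) → rotate → (-0.35195,5.20828) → ×s → (-0.35442,5.24473) → (-0.35,5.24)
v5: (-2.5,1) → rotate → (-2.21543,1.53031) → ×s → (-2.23094,1.54102) → (-2.23,1.54)
v6: (-3.5,-4) → rotate → (-4.30103,-3.12268) → ×s → (-4.33114,-3.14453) → (-4.33,-3.14)

Cross-section at z=1.75: (-4.55,-4.13) (3.75,-3.95) (1.88,3.70) (-0.35,5.24) (-2.23,1.54) (-4.33,-3.14)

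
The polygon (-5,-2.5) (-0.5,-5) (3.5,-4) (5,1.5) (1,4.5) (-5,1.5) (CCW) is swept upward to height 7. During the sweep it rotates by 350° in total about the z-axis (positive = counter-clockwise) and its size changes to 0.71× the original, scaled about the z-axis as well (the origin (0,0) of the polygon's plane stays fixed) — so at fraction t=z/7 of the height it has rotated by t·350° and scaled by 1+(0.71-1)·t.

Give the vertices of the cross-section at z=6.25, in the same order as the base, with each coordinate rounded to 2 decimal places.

Cross-section at z=6.25: (-3.87,1.48) (-2.98,-2.23) (-0.43,-3.91) (3.32,-1.98) (2.96,1.71) (-1.68,3.48)

t = z/height = 6.25/7 = 0.892857
s = 1 + (scale-1)·z/height = 1 + (0.71-1)·6.25/7 = 0.741071
θ = twist·z/height = 350°·6.25/7 = 312.5000° = 5.454154 rad
cos θ = 0.675590, sin θ = -0.737277 (intermediates below are computed at full precision and shown rounded to 5 d.p.)
v1: (-5,-2.5) → rotate → (-5.22114,1.99741) → ×s → (-3.86924,1.48022) → (-3.87,1.48)
v2: (-0.5,-5) → rotate → (-4.02418,-3.00931) → ×s → (-2.98221,-2.23012) → (-2.98,-2.23)
v3: (3.5,-4) → rotate → (-0.58454,-5.28283) → ×s → (-0.43319,-3.91496) → (-0.43,-3.91)
v4: (5,1.5) → rotate → (4.48387,-2.67300) → ×s → (3.32287,-1.98088) → (3.32,-1.98)
v5: (1,4.5) → rotate → (3.99334,2.30288) → ×s → (2.95935,1.70660) → (2.96,1.71)
v6: (-5,1.5) → rotate → (-2.27204,4.69977) → ×s → (-1.68374,3.48287) → (-1.68,3.48)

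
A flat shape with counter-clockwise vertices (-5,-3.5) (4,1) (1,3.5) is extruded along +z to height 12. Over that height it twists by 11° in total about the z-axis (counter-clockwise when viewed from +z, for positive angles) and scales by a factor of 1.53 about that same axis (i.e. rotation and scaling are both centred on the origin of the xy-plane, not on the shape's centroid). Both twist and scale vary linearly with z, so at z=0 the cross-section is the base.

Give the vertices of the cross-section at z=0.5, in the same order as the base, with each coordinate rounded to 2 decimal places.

t = z/height = 0.5/12 = 0.0416667
s = 1 + (scale-1)·z/height = 1 + (1.53-1)·0.5/12 = 1.022083
θ = twist·z/height = 11°·0.5/12 = 0.4583° = 0.007999 rad
cos θ = 0.999968, sin θ = 0.007999 (intermediates below are computed at full precision and shown rounded to 5 d.p.)
v1: (-5,-3.5) → rotate → (-4.97184,-3.53988) → ×s → (-5.08164,-3.61806) → (-5.08,-3.62)
v2: (4,1) → rotate → (3.99187,1.03197) → ×s → (4.08003,1.05475) → (4.08,1.05)
v3: (1,3.5) → rotate → (0.97197,3.50789) → ×s → (0.99343,3.58535) → (0.99,3.59)

Cross-section at z=0.5: (-5.08,-3.62) (4.08,1.05) (0.99,3.59)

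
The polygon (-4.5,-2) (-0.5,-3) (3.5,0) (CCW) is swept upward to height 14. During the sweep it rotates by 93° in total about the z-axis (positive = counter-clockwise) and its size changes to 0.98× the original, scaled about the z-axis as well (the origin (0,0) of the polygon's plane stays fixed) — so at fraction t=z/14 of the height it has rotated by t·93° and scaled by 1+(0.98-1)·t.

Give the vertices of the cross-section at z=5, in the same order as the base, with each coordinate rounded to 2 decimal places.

t = z/height = 5/14 = 0.357143
s = 1 + (scale-1)·z/height = 1 + (0.98-1)·5/14 = 0.992857
θ = twist·z/height = 93°·5/14 = 33.2143° = 0.579699 rad
cos θ = 0.836628, sin θ = 0.547772 (intermediates below are computed at full precision and shown rounded to 5 d.p.)
v1: (-4.5,-2) → rotate → (-2.66928,-4.13823) → ×s → (-2.65021,-4.10867) → (-2.65,-4.11)
v2: (-0.5,-3) → rotate → (1.22500,-2.78377) → ×s → (1.21625,-2.76389) → (1.22,-2.76)
v3: (3.5,0) → rotate → (2.92820,1.91720) → ×s → (2.90728,1.90351) → (2.91,1.90)

Cross-section at z=5: (-2.65,-4.11) (1.22,-2.76) (2.91,1.90)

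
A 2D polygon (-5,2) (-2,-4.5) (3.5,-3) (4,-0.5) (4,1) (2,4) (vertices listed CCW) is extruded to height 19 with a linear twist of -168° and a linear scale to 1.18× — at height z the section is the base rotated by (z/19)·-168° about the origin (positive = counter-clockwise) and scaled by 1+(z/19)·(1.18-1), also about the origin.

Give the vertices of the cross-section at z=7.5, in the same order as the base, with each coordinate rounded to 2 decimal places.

t = z/height = 7.5/19 = 0.394737
s = 1 + (scale-1)·z/height = 1 + (1.18-1)·7.5/19 = 1.071053
θ = twist·z/height = -168°·7.5/19 = -66.3158° = -1.157429 rad
cos θ = 0.401695, sin θ = -0.915773 (intermediates below are computed at full precision and shown rounded to 5 d.p.)
v1: (-5,2) → rotate → (-0.17693,5.38226) → ×s → (-0.18950,5.76468) → (-0.19,5.76)
v2: (-2,-4.5) → rotate → (-4.92437,0.02392) → ×s → (-5.27426,0.02562) → (-5.27,0.03)
v3: (3.5,-3) → rotate → (-1.34139,-4.41029) → ×s → (-1.43669,-4.72366) → (-1.44,-4.72)
v4: (4,-0.5) → rotate → (1.14890,-3.86394) → ×s → (1.23053,-4.13848) → (1.23,-4.14)
v5: (4,1) → rotate → (2.52256,-3.26140) → ×s → (2.70179,-3.49313) → (2.70,-3.49)
v6: (2,4) → rotate → (4.46648,-0.22476) → ×s → (4.78384,-0.24074) → (4.78,-0.24)

Cross-section at z=7.5: (-0.19,5.76) (-5.27,0.03) (-1.44,-4.72) (1.23,-4.14) (2.70,-3.49) (4.78,-0.24)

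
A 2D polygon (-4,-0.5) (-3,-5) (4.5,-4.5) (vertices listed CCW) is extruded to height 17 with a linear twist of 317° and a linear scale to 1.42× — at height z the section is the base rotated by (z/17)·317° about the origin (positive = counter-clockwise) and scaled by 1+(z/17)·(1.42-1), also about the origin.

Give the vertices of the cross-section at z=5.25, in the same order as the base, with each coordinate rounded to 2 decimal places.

t = z/height = 5.25/17 = 0.308824
s = 1 + (scale-1)·z/height = 1 + (1.42-1)·5.25/17 = 1.129706
θ = twist·z/height = 317°·5.25/17 = 97.8971° = 1.708626 rad
cos θ = -0.137394, sin θ = 0.990517 (intermediates below are computed at full precision and shown rounded to 5 d.p.)
v1: (-4,-0.5) → rotate → (1.04483,-3.89337) → ×s → (1.18035,-4.39836) → (1.18,-4.40)
v2: (-3,-5) → rotate → (5.36476,-2.28458) → ×s → (6.06061,-2.58090) → (6.06,-2.58)
v3: (4.5,-4.5) → rotate → (3.83905,5.07560) → ×s → (4.33700,5.73393) → (4.34,5.73)

Cross-section at z=5.25: (1.18,-4.40) (6.06,-2.58) (4.34,5.73)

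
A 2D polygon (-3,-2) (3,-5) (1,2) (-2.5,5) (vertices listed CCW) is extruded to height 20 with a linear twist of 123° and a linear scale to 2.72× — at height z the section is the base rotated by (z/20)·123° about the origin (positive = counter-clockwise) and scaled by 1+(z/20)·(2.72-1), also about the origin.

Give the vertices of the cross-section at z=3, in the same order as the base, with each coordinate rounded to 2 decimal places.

t = z/height = 3/20 = 0.15
s = 1 + (scale-1)·z/height = 1 + (2.72-1)·3/20 = 1.258000
θ = twist·z/height = 123°·3/20 = 18.4500° = 0.322013 rad
cos θ = 0.948600, sin θ = 0.316477 (intermediates below are computed at full precision and shown rounded to 5 d.p.)
v1: (-3,-2) → rotate → (-2.21285,-2.84663) → ×s → (-2.78376,-3.58106) → (-2.78,-3.58)
v2: (3,-5) → rotate → (4.42819,-3.79357) → ×s → (5.57066,-4.77231) → (5.57,-4.77)
v3: (1,2) → rotate → (0.31565,2.21368) → ×s → (0.39708,2.78481) → (0.40,2.78)
v4: (-2.5,5) → rotate → (-3.95389,3.95181) → ×s → (-4.97399,4.97138) → (-4.97,4.97)

Cross-section at z=3: (-2.78,-3.58) (5.57,-4.77) (0.40,2.78) (-4.97,4.97)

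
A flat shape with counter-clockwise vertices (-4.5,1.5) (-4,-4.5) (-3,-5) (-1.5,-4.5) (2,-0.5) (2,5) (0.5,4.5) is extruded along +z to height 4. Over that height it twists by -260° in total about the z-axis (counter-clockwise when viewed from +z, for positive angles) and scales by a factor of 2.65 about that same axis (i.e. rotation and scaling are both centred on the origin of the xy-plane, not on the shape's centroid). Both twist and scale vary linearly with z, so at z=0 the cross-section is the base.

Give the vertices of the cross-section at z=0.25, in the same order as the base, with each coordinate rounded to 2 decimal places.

t = z/height = 0.25/4 = 0.0625
s = 1 + (scale-1)·z/height = 1 + (2.65-1)·0.25/4 = 1.103125
θ = twist·z/height = -260°·0.25/4 = -16.2500° = -0.283616 rad
cos θ = 0.960050, sin θ = -0.279829 (intermediates below are computed at full precision and shown rounded to 5 d.p.)
v1: (-4.5,1.5) → rotate → (-3.90048,2.69931) → ×s → (-4.30272,2.97767) → (-4.30,2.98)
v2: (-4,-4.5) → rotate → (-5.09943,-3.20091) → ×s → (-5.62531,-3.53100) → (-5.63,-3.53)
v3: (-3,-5) → rotate → (-4.27929,-3.96076) → ×s → (-4.72060,-4.36922) → (-4.72,-4.37)
v4: (-1.5,-4.5) → rotate → (-2.69931,-3.90048) → ×s → (-2.97767,-4.30272) → (-2.98,-4.30)
v5: (2,-0.5) → rotate → (1.78019,-1.03968) → ×s → (1.96377,-1.14690) → (1.96,-1.15)
v6: (2,5) → rotate → (3.31924,4.24059) → ×s → (3.66154,4.67790) → (3.66,4.68)
v7: (0.5,4.5) → rotate → (1.73926,4.18031) → ×s → (1.91862,4.61140) → (1.92,4.61)

Cross-section at z=0.25: (-4.30,2.98) (-5.63,-3.53) (-4.72,-4.37) (-2.98,-4.30) (1.96,-1.15) (3.66,4.68) (1.92,4.61)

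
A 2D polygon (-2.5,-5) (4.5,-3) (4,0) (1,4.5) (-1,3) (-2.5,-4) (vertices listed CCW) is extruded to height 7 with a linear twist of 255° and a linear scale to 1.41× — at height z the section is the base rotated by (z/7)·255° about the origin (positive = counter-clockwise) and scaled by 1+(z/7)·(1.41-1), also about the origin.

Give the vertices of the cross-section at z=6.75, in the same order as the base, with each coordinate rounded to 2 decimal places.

t = z/height = 6.75/7 = 0.964286
s = 1 + (scale-1)·z/height = 1 + (1.41-1)·6.75/7 = 1.395357
θ = twist·z/height = 255°·6.75/7 = 245.8929° = 4.291640 rad
cos θ = -0.408444, sin θ = -0.912783 (intermediates below are computed at full precision and shown rounded to 5 d.p.)
v1: (-2.5,-5) → rotate → (-3.54281,4.32418) → ×s → (-4.94348,6.03377) → (-4.94,6.03)
v2: (4.5,-3) → rotate → (-4.57635,-2.88219) → ×s → (-6.38564,-4.02169) → (-6.39,-4.02)
v3: (4,0) → rotate → (-1.63378,-3.65113) → ×s → (-2.27970,-5.09463) → (-2.28,-5.09)
v4: (1,4.5) → rotate → (3.69908,-2.75078) → ×s → (5.16154,-3.83832) → (5.16,-3.84)
v5: (-1,3) → rotate → (3.14679,-0.31255) → ×s → (4.39090,-0.43612) → (4.39,-0.44)
v6: (-2.5,-4) → rotate → (-2.63002,3.91574) → ×s → (-3.66982,5.46385) → (-3.67,5.46)

Cross-section at z=6.75: (-4.94,6.03) (-6.39,-4.02) (-2.28,-5.09) (5.16,-3.84) (4.39,-0.44) (-3.67,5.46)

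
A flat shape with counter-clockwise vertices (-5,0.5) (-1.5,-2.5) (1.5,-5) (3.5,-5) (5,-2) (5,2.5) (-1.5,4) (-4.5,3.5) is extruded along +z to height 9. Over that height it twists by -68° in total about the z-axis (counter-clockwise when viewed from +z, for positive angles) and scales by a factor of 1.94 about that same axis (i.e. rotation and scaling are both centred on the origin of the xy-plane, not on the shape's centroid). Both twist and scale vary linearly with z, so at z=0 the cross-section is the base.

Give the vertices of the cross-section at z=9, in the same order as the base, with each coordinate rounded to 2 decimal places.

Cross-section at z=9: (-2.73,9.36) (-5.59,0.88) (-7.90,-6.33) (-6.45,-9.93) (0.04,-10.45) (8.13,-7.18) (6.10,5.61) (3.03,10.64)

t = z/height = 9/9 = 1
s = 1 + (scale-1)·z/height = 1 + (1.94-1)·9/9 = 1.940000
θ = twist·z/height = -68°·9/9 = -68.0000° = -1.186824 rad
cos θ = 0.374607, sin θ = -0.927184 (intermediates below are computed at full precision and shown rounded to 5 d.p.)
v1: (-5,0.5) → rotate → (-1.40944,4.82322) → ×s → (-2.73432,9.35705) → (-2.73,9.36)
v2: (-1.5,-2.5) → rotate → (-2.87987,0.45426) → ×s → (-5.58695,0.88126) → (-5.59,0.88)
v3: (1.5,-5) → rotate → (-4.07401,-3.26381) → ×s → (-7.90358,-6.33179) → (-7.90,-6.33)
v4: (3.5,-5) → rotate → (-3.32480,-5.11818) → ×s → (-6.45010,-9.92926) → (-6.45,-9.93)
v5: (5,-2) → rotate → (0.01867,-5.38513) → ×s → (0.03621,-10.44716) → (0.04,-10.45)
v6: (5,2.5) → rotate → (4.19099,-3.69940) → ×s → (8.13053,-7.17684) → (8.13,-7.18)
v7: (-1.5,4) → rotate → (3.14683,2.88920) → ×s → (6.10484,5.60505) → (6.10,5.61)
v8: (-4.5,3.5) → rotate → (1.55941,5.48345) → ×s → (3.02526,10.63789) → (3.03,10.64)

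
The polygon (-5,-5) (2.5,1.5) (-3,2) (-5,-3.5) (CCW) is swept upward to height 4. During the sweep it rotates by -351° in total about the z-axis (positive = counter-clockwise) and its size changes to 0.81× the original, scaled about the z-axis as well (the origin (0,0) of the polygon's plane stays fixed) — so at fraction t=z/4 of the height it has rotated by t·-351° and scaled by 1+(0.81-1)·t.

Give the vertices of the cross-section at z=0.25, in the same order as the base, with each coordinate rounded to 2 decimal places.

t = z/height = 0.25/4 = 0.0625
s = 1 + (scale-1)·z/height = 1 + (0.81-1)·0.25/4 = 0.988125
θ = twist·z/height = -351°·0.25/4 = -21.9375° = -0.382882 rad
cos θ = 0.927592, sin θ = -0.373595 (intermediates below are computed at full precision and shown rounded to 5 d.p.)
v1: (-5,-5) → rotate → (-6.50593,-2.76998) → ×s → (-6.42868,-2.73709) → (-6.43,-2.74)
v2: (2.5,1.5) → rotate → (2.87937,0.45740) → ×s → (2.84518,0.45197) → (2.85,0.45)
v3: (-3,2) → rotate → (-2.03559,2.97597) → ×s → (-2.01141,2.94063) → (-2.01,2.94)
v4: (-5,-3.5) → rotate → (-5.94554,-1.37860) → ×s → (-5.87494,-1.36223) → (-5.87,-1.36)

Cross-section at z=0.25: (-6.43,-2.74) (2.85,0.45) (-2.01,2.94) (-5.87,-1.36)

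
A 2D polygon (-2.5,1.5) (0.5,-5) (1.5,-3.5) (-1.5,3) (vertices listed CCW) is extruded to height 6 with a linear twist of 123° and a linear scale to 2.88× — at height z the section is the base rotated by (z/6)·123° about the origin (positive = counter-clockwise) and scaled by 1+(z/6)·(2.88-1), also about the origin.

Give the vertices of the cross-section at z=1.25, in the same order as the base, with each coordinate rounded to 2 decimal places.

Cross-section at z=1.25: (-4.04,0.38) (3.64,-5.97) (3.99,-3.49) (-3.69,2.86)

t = z/height = 1.25/6 = 0.208333
s = 1 + (scale-1)·z/height = 1 + (2.88-1)·1.25/6 = 1.391667
θ = twist·z/height = 123°·1.25/6 = 25.6250° = 0.447241 rad
cos θ = 0.901644, sin θ = 0.432479 (intermediates below are computed at full precision and shown rounded to 5 d.p.)
v1: (-2.5,1.5) → rotate → (-2.90283,0.27127) → ×s → (-4.03977,0.37751) → (-4.04,0.38)
v2: (0.5,-5) → rotate → (2.61322,-4.29198) → ×s → (3.63673,-5.97301) → (3.64,-5.97)
v3: (1.5,-3.5) → rotate → (2.86614,-2.50703) → ×s → (3.98872,-3.48896) → (3.99,-3.49)
v4: (-1.5,3) → rotate → (-2.64990,2.05621) → ×s → (-3.68778,2.86156) → (-3.69,2.86)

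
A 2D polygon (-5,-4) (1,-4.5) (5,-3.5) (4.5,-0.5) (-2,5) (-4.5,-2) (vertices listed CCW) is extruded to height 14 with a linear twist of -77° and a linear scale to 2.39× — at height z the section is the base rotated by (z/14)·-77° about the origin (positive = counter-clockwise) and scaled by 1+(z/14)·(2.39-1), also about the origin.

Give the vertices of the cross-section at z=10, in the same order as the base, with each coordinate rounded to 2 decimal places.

Cross-section at z=10: (-12.25,3.59) (-6.20,-6.78) (0.00,-12.16) (4.33,-7.92) (5.88,8.98) (-8.41,5.06)

t = z/height = 10/14 = 0.714286
s = 1 + (scale-1)·z/height = 1 + (2.39-1)·10/14 = 1.992857
θ = twist·z/height = -77°·10/14 = -55.0000° = -0.959931 rad
cos θ = 0.573576, sin θ = -0.819152 (intermediates below are computed at full precision and shown rounded to 5 d.p.)
v1: (-5,-4) → rotate → (-6.14449,1.80145) → ×s → (-12.24509,3.59004) → (-12.25,3.59)
v2: (1,-4.5) → rotate → (-3.11261,-3.40025) → ×s → (-6.20298,-6.77620) → (-6.20,-6.78)
v3: (5,-3.5) → rotate → (0.00085,-6.10328) → ×s → (0.00169,-12.16296) → (0.00,-12.16)
v4: (4.5,-0.5) → rotate → (2.17152,-3.97297) → ×s → (4.32753,-7.91757) → (4.33,-7.92)
v5: (-2,5) → rotate → (2.94861,4.50619) → ×s → (5.87615,8.98019) → (5.88,8.98)
v6: (-4.5,-2) → rotate → (-4.21940,2.53903) → ×s → (-8.40866,5.05993) → (-8.41,5.06)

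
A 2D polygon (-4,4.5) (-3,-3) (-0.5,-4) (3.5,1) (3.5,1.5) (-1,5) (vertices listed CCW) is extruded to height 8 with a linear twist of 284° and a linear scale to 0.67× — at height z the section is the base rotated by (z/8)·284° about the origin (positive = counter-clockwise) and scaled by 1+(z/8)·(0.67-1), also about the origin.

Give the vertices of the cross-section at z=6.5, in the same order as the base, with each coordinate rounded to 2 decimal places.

t = z/height = 6.5/8 = 0.8125
s = 1 + (scale-1)·z/height = 1 + (0.67-1)·6.5/8 = 0.731875
θ = twist·z/height = 284°·6.5/8 = 230.7500° = 4.027347 rad
cos θ = -0.632705, sin θ = -0.774393 (intermediates below are computed at full precision and shown rounded to 5 d.p.)
v1: (-4,4.5) → rotate → (6.01559,0.25040) → ×s → (4.40266,0.18326) → (4.40,0.18)
v2: (-3,-3) → rotate → (-0.42506,4.22129) → ×s → (-0.31109,3.08946) → (-0.31,3.09)
v3: (-0.5,-4) → rotate → (-2.78122,2.91802) → ×s → (-2.03550,2.13562) → (-2.04,2.14)
v4: (3.5,1) → rotate → (-1.44008,-3.34308) → ×s → (-1.05396,-2.44672) → (-1.05,-2.45)
v5: (3.5,1.5) → rotate → (-1.05288,-3.65943) → ×s → (-0.77058,-2.67825) → (-0.77,-2.68)
v6: (-1,5) → rotate → (4.50467,-2.38913) → ×s → (3.29685,-1.74855) → (3.30,-1.75)

Cross-section at z=6.5: (4.40,0.18) (-0.31,3.09) (-2.04,2.14) (-1.05,-2.45) (-0.77,-2.68) (3.30,-1.75)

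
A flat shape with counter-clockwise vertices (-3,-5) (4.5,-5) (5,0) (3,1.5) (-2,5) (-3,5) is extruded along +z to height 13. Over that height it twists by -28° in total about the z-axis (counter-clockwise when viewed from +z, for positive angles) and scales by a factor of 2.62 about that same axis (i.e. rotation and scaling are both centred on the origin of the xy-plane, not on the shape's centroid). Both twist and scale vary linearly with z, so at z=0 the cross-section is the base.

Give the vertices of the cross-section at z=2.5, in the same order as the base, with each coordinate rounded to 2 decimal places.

t = z/height = 2.5/13 = 0.192308
s = 1 + (scale-1)·z/height = 1 + (2.62-1)·2.5/13 = 1.311538
θ = twist·z/height = -28°·2.5/13 = -5.3846° = -0.093979 rad
cos θ = 0.995587, sin θ = -0.093841 (intermediates below are computed at full precision and shown rounded to 5 d.p.)
v1: (-3,-5) → rotate → (-3.45597,-4.69641) → ×s → (-4.53263,-6.15953) → (-4.53,-6.16)
v2: (4.5,-5) → rotate → (4.01094,-5.40022) → ×s → (5.26050,-7.08260) → (5.26,-7.08)
v3: (5,0) → rotate → (4.97794,-0.46920) → ×s → (6.52875,-0.61538) → (6.53,-0.62)
v4: (3,1.5) → rotate → (3.12752,1.21186) → ×s → (4.10187,1.58940) → (4.10,1.59)
v5: (-2,5) → rotate → (-1.52197,5.16562) → ×s → (-1.99612,6.77491) → (-2.00,6.77)
v6: (-3,5) → rotate → (-2.51756,5.25946) → ×s → (-3.30187,6.89798) → (-3.30,6.90)

Cross-section at z=2.5: (-4.53,-6.16) (5.26,-7.08) (6.53,-0.62) (4.10,1.59) (-2.00,6.77) (-3.30,6.90)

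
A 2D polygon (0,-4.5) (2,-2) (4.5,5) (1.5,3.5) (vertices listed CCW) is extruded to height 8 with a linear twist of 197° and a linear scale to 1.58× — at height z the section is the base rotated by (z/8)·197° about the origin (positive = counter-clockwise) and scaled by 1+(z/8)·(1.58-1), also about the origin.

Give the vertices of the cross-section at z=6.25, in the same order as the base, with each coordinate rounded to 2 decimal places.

Cross-section at z=6.25: (2.88,5.87) (-1.33,3.89) (-9.07,-3.65) (-4.19,-3.61)

t = z/height = 6.25/8 = 0.78125
s = 1 + (scale-1)·z/height = 1 + (1.58-1)·6.25/8 = 1.453125
θ = twist·z/height = 197°·6.25/8 = 153.9063° = 2.686171 rad
cos θ = -0.898076, sin θ = 0.439841 (intermediates below are computed at full precision and shown rounded to 5 d.p.)
v1: (0,-4.5) → rotate → (1.97929,4.04134) → ×s → (2.87615,5.87257) → (2.88,5.87)
v2: (2,-2) → rotate → (-0.91647,2.67583) → ×s → (-1.33174,3.88832) → (-1.33,3.89)
v3: (4.5,5) → rotate → (-6.24055,-2.51109) → ×s → (-9.06829,-3.64893) → (-9.07,-3.65)
v4: (1.5,3.5) → rotate → (-2.88656,-2.48350) → ×s → (-4.19453,-3.60884) → (-4.19,-3.61)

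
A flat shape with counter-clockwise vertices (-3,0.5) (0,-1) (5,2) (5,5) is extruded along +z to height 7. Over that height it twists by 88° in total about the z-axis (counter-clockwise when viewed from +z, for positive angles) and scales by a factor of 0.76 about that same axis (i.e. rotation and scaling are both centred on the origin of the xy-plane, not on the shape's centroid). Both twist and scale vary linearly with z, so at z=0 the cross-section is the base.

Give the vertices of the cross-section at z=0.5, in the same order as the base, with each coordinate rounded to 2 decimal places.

t = z/height = 0.5/7 = 0.0714286
s = 1 + (scale-1)·z/height = 1 + (0.76-1)·0.5/7 = 0.982857
θ = twist·z/height = 88°·0.5/7 = 6.2857° = 0.109706 rad
cos θ = 0.993988, sin θ = 0.109486 (intermediates below are computed at full precision and shown rounded to 5 d.p.)
v1: (-3,0.5) → rotate → (-3.03671,0.16853) → ×s → (-2.98465,0.16565) → (-2.98,0.17)
v2: (0,-1) → rotate → (0.10949,-0.99399) → ×s → (0.10761,-0.97695) → (0.11,-0.98)
v3: (5,2) → rotate → (4.75097,2.53541) → ×s → (4.66952,2.49194) → (4.67,2.49)
v4: (5,5) → rotate → (4.42251,5.51737) → ×s → (4.34669,5.42279) → (4.35,5.42)

Cross-section at z=0.5: (-2.98,0.17) (0.11,-0.98) (4.67,2.49) (4.35,5.42)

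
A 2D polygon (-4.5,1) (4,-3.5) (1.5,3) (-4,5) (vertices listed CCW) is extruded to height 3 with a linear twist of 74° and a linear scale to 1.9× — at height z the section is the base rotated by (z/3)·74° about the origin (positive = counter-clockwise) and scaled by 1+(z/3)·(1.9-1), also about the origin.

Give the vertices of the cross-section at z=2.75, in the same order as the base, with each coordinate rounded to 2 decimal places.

t = z/height = 2.75/3 = 0.916667
s = 1 + (scale-1)·z/height = 1 + (1.9-1)·2.75/3 = 1.825000
θ = twist·z/height = 74°·2.75/3 = 67.8333° = 1.183915 rad
cos θ = 0.377302, sin θ = 0.926090 (intermediates below are computed at full precision and shown rounded to 5 d.p.)
v1: (-4.5,1) → rotate → (-2.62395,-3.79010) → ×s → (-4.78871,-6.91694) → (-4.79,-6.92)
v2: (4,-3.5) → rotate → (4.75052,2.38380) → ×s → (8.66971,4.35044) → (8.67,4.35)
v3: (1.5,3) → rotate → (-2.21232,2.52104) → ×s → (-4.03748,4.60090) → (-4.04,4.60)
v4: (-4,5) → rotate → (-6.13966,-1.81785) → ×s → (-11.20488,-3.31758) → (-11.20,-3.32)

Cross-section at z=2.75: (-4.79,-6.92) (8.67,4.35) (-4.04,4.60) (-11.20,-3.32)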